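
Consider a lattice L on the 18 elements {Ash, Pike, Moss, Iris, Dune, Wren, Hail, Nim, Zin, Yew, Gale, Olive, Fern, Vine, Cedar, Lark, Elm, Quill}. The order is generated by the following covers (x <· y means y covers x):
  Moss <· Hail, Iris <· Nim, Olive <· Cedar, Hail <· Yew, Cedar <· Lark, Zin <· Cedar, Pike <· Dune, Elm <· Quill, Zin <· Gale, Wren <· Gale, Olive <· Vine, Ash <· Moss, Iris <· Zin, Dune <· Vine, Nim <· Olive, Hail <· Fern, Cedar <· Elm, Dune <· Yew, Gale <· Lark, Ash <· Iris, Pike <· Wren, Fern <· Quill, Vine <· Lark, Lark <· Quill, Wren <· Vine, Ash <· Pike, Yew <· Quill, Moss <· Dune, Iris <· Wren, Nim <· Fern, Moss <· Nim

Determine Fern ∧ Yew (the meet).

Hail

Common lower bounds of {Fern, Yew}: Ash, Hail, Moss.
The greatest among these is Hail.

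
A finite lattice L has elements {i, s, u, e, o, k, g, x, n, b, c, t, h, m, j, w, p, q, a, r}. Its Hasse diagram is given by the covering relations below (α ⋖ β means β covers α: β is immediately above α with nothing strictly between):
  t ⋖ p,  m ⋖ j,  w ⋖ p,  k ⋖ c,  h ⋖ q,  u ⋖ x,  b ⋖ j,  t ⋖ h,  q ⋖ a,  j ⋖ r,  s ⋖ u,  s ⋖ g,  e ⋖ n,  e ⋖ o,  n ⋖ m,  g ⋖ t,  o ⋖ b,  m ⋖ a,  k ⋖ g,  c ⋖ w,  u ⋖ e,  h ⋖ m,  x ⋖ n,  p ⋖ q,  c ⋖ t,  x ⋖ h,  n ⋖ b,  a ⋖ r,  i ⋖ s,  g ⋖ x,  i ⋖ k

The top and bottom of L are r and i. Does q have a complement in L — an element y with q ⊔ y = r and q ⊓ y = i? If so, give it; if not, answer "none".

none

For every candidate y, either q ∨ y ≠ r or q ∧ y ≠ i; no complement exists.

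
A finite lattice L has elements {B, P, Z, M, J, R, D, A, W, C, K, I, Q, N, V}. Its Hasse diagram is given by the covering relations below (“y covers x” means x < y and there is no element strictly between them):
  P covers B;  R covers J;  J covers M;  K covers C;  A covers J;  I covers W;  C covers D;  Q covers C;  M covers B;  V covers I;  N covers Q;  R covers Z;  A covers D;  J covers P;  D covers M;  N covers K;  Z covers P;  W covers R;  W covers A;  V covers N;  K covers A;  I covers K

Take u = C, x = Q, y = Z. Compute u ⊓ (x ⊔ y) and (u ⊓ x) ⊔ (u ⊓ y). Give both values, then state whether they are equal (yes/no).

C; C; yes

x ⊔ y = V, so u ⊓ (x ⊔ y) = C ⊓ V = C.
u ⊓ x = C and u ⊓ y = B, so (u ⊓ x) ⊔ (u ⊓ y) = C ⊔ B = C.
Equal: yes.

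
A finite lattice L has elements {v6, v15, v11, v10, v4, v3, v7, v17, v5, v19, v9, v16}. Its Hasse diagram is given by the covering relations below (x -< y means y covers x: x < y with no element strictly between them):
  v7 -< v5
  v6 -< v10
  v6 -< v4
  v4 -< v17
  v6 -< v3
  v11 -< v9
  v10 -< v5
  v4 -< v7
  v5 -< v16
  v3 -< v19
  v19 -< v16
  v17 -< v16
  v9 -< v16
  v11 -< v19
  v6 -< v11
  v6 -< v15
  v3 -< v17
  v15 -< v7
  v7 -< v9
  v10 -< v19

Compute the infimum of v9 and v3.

v6

Common lower bounds of {v9, v3}: v6.
The greatest among these is v6.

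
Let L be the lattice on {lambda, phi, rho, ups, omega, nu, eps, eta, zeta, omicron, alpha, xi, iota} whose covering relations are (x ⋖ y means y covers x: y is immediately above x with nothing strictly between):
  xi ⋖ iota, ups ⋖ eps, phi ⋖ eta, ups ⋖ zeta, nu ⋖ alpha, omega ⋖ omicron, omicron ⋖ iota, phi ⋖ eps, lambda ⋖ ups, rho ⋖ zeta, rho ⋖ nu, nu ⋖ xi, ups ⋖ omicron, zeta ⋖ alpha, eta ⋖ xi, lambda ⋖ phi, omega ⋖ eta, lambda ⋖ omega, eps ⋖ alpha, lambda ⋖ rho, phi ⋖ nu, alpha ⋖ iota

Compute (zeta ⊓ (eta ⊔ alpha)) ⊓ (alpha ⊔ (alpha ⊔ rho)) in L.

zeta

eta ∨ alpha = iota
zeta ∧ iota = zeta
alpha ∨ rho = alpha
alpha ∨ alpha = alpha
zeta ∧ alpha = zeta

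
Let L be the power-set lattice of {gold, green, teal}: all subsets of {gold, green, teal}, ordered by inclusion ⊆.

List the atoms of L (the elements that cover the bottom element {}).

{gold}, {green}, {teal}

The atoms are exactly the elements that cover {}: {gold}, {green}, {teal}.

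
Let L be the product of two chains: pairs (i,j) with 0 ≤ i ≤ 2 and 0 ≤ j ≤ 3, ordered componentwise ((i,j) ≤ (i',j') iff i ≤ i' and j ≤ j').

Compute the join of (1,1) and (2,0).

In a product of chains, the join is componentwise max, giving (2,1).

(2,1)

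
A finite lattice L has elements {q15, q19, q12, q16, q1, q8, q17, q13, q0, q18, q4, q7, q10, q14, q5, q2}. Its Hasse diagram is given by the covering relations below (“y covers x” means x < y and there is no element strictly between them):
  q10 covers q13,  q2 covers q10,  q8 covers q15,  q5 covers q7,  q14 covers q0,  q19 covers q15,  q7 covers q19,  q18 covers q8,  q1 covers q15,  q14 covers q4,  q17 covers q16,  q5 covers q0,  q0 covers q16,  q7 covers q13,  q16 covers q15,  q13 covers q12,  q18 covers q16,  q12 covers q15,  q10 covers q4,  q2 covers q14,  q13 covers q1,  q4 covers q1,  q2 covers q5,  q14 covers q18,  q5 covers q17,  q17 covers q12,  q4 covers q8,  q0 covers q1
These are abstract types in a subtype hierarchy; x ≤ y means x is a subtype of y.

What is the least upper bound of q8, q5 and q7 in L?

q2

Common upper bounds of {q8, q5, q7}: q2.
The least among these is q2.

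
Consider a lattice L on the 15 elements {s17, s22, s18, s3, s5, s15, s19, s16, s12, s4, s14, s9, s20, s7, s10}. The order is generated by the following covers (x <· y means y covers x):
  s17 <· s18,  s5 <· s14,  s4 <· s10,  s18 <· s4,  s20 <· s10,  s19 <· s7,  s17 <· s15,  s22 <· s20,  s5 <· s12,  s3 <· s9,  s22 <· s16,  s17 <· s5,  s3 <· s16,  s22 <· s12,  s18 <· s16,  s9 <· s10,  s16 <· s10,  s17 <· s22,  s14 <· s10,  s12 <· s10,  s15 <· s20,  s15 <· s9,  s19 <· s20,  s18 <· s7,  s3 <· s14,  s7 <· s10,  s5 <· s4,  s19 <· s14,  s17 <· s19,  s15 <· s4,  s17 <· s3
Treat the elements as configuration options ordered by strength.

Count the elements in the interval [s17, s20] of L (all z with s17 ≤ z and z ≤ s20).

5

The interval [s17, s20] = {s15, s17, s19, s20, s22}, which has 5 elements.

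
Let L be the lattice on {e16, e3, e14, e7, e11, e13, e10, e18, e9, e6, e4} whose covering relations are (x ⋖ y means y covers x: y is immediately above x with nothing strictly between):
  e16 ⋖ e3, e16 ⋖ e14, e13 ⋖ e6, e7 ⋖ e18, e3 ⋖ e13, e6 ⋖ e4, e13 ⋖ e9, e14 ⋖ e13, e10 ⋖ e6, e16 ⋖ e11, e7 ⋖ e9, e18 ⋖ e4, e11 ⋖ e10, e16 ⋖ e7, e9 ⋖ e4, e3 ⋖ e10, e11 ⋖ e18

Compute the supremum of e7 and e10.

Common upper bounds of {e7, e10}: e4.
The least among these is e4.

e4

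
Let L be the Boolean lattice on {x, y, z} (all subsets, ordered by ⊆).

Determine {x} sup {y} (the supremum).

Common upper bounds of {{x}, {y}}: {x,y,z}, {x,y}.
The least among these is {x,y}.

{x,y}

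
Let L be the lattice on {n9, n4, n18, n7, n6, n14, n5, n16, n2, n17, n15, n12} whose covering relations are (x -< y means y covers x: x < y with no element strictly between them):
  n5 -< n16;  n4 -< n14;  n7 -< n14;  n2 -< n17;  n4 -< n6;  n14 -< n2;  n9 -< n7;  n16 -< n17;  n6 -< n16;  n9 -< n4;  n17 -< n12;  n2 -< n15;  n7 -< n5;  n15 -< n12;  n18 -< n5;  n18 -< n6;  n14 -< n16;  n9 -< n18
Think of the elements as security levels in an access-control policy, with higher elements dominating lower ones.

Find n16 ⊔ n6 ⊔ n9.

Common upper bounds of {n16, n6, n9}: n12, n16, n17.
The least among these is n16.

n16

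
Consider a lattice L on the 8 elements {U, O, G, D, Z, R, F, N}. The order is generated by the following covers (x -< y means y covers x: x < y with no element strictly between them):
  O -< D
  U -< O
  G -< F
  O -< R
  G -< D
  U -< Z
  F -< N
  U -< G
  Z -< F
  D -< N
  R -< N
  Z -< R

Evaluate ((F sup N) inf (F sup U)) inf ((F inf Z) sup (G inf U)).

F ∨ N = N
F ∨ U = F
N ∧ F = F
F ∧ Z = Z
G ∧ U = U
Z ∨ U = Z
F ∧ Z = Z

Z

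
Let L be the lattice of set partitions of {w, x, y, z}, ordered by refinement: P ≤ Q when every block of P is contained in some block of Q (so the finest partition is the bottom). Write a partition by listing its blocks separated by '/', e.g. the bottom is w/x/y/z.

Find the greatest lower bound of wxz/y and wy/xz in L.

The meet (common refinement) of wxz/y and wy/xz intersects blocks pairwise, giving w/xz/y.

w/xz/y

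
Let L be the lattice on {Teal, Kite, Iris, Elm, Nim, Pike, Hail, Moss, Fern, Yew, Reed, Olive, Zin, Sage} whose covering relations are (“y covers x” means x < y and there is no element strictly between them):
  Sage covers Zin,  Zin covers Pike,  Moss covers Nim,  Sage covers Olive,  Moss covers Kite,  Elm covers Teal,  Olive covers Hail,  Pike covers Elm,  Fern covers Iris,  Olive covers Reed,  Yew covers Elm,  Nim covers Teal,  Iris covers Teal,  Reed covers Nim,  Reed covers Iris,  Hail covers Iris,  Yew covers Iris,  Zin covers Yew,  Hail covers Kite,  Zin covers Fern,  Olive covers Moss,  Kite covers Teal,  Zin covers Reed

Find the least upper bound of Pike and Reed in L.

Zin

Common upper bounds of {Pike, Reed}: Sage, Zin.
The least among these is Zin.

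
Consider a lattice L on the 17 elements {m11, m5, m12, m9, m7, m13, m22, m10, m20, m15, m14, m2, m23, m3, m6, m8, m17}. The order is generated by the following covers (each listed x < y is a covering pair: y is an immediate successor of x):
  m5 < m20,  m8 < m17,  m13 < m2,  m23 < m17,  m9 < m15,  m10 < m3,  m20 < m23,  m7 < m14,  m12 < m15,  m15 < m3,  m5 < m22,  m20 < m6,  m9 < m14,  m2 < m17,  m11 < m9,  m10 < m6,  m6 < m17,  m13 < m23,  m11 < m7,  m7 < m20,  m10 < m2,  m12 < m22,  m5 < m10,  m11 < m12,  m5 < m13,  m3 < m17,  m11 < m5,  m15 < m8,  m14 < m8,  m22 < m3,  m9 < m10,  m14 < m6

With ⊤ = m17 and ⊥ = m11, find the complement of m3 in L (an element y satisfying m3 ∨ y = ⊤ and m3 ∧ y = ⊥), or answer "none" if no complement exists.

Need y with m3 ∨ y = m17 and m3 ∧ y = m11.
Checking each element gives: m7.

m7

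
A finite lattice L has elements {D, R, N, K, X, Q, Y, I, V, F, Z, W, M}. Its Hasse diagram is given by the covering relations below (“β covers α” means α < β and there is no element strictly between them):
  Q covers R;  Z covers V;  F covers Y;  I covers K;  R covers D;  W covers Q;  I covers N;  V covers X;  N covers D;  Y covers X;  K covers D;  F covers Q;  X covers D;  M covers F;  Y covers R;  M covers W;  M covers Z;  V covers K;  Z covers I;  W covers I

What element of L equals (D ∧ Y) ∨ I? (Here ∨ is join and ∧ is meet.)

I

D ∧ Y = D
D ∨ I = I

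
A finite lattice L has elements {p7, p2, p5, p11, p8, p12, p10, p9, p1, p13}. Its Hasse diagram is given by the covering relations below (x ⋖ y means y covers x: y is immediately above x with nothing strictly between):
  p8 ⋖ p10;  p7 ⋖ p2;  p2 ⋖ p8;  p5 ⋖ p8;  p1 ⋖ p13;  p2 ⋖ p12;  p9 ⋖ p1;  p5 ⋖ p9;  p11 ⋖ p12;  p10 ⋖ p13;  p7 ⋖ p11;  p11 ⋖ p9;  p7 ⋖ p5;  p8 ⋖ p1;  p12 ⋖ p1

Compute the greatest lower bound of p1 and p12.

p12

Common lower bounds of {p1, p12}: p11, p12, p2, p7.
The greatest among these is p12.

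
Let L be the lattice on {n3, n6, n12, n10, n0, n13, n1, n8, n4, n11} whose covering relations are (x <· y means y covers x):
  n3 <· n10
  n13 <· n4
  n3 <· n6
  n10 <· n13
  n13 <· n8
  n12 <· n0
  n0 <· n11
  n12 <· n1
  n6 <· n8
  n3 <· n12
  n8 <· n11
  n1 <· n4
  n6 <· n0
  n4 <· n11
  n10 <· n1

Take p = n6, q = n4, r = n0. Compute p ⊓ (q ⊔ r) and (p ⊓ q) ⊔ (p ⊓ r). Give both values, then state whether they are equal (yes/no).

q ⊔ r = n11, so p ⊓ (q ⊔ r) = n6 ⊓ n11 = n6.
p ⊓ q = n3 and p ⊓ r = n6, so (p ⊓ q) ⊔ (p ⊓ r) = n3 ⊔ n6 = n6.
Equal: yes.

n6; n6; yes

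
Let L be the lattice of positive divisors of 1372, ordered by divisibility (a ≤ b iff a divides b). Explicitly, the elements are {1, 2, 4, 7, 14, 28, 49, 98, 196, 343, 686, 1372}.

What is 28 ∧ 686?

Common lower bounds of {28, 686}: 1, 14, 2, 7.
The greatest among these is 14.

14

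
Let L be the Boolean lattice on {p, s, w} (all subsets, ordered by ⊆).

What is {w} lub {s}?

Under ⊆, join is union: {w} ∪ {s} = {s,w}.

{s,w}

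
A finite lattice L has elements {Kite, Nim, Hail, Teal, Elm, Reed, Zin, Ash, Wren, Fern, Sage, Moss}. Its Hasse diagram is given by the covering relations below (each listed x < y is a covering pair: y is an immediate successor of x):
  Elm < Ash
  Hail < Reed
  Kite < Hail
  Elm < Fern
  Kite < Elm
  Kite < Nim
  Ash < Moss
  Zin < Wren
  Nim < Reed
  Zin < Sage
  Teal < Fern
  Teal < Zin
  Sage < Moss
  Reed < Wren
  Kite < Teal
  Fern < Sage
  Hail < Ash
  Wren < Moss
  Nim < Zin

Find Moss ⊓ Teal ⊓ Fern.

Common lower bounds of {Moss, Teal, Fern}: Kite, Teal.
The greatest among these is Teal.

Teal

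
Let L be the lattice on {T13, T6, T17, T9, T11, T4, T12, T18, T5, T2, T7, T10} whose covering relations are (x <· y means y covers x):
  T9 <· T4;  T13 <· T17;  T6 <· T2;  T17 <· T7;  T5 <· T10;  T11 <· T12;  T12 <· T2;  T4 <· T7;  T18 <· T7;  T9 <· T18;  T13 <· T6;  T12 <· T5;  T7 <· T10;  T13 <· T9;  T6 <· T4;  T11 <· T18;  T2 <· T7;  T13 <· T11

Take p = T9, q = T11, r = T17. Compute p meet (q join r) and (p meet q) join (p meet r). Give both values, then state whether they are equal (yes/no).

q join r = T7, so p meet (q join r) = T9 meet T7 = T9.
p meet q = T13 and p meet r = T13, so (p meet q) join (p meet r) = T13 join T13 = T13.
Equal: no.

T9; T13; no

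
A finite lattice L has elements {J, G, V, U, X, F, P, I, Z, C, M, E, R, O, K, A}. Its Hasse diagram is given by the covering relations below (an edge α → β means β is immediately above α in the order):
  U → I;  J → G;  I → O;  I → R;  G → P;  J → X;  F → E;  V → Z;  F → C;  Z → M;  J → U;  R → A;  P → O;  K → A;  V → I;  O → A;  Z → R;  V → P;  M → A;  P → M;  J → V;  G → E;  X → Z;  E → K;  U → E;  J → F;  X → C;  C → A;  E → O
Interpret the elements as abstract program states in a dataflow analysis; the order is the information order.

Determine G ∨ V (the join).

Common upper bounds of {G, V}: A, M, O, P.
The least among these is P.

P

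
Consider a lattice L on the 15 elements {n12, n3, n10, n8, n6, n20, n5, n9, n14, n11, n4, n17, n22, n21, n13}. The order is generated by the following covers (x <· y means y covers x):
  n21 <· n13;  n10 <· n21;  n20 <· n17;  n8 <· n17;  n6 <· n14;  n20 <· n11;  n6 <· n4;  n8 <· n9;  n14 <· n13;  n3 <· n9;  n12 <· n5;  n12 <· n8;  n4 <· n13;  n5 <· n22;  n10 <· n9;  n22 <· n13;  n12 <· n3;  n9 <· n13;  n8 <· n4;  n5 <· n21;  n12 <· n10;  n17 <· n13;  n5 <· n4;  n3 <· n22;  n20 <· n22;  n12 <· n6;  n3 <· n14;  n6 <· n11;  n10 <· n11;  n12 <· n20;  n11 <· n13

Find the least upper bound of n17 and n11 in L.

Common upper bounds of {n17, n11}: n13.
The least among these is n13.

n13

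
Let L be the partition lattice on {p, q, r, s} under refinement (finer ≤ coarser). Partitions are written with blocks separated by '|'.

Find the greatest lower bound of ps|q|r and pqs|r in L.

The meet (common refinement) of ps|q|r and pqs|r intersects blocks pairwise, giving ps|q|r.

ps|q|r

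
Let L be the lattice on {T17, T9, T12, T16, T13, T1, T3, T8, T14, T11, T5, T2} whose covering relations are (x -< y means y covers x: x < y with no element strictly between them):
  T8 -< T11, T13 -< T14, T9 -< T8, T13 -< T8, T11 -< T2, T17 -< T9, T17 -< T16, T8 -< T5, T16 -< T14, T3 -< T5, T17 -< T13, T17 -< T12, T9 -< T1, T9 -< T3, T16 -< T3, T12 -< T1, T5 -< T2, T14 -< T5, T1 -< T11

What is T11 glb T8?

T8

Common lower bounds of {T11, T8}: T13, T17, T8, T9.
The greatest among these is T8.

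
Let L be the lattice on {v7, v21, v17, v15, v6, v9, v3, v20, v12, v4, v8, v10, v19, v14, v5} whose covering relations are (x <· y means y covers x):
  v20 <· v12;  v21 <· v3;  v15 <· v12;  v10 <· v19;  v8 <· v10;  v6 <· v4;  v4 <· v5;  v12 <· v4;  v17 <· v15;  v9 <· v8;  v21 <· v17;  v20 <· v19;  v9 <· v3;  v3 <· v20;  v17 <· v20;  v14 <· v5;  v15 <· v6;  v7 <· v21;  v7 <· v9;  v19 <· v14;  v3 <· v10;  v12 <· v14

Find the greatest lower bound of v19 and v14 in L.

Common lower bounds of {v19, v14}: v10, v17, v19, v20, v21, v3, v7, v8, v9.
The greatest among these is v19.

v19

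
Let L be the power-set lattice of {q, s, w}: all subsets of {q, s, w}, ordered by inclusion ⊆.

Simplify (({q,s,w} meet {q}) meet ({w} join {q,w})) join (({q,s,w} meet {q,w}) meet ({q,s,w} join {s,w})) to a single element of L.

{q,s,w} ∧ {q} = {q}
{w} ∨ {q,w} = {q,w}
{q} ∧ {q,w} = {q}
{q,s,w} ∧ {q,w} = {q,w}
{q,s,w} ∨ {s,w} = {q,s,w}
{q,w} ∧ {q,s,w} = {q,w}
{q} ∨ {q,w} = {q,w}

{q,w}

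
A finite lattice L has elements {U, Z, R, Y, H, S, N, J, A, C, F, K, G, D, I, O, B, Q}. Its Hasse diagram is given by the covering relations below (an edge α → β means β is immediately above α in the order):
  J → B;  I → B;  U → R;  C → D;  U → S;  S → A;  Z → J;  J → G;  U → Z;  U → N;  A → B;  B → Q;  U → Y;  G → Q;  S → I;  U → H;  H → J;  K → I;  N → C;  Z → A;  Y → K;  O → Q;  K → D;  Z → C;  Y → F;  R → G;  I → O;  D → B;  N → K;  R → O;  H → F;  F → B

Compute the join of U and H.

H

Common upper bounds of {U, H}: B, F, G, H, J, Q.
The least among these is H.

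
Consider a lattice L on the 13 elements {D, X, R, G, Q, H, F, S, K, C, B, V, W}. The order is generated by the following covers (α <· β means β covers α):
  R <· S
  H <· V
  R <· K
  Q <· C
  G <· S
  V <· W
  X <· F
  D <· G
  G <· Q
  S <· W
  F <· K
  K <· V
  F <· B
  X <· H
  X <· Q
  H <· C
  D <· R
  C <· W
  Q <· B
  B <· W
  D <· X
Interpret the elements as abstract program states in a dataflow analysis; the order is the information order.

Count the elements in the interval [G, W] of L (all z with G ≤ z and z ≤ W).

The interval [G, W] = {B, C, G, Q, S, W}, which has 6 elements.

6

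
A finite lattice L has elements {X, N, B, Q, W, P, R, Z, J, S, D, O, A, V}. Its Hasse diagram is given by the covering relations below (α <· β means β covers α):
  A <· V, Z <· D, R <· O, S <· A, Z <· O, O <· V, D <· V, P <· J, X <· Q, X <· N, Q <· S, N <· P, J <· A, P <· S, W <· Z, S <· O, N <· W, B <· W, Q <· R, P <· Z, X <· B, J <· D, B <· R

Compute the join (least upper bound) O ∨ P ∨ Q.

O

Common upper bounds of {O, P, Q}: O, V.
The least among these is O.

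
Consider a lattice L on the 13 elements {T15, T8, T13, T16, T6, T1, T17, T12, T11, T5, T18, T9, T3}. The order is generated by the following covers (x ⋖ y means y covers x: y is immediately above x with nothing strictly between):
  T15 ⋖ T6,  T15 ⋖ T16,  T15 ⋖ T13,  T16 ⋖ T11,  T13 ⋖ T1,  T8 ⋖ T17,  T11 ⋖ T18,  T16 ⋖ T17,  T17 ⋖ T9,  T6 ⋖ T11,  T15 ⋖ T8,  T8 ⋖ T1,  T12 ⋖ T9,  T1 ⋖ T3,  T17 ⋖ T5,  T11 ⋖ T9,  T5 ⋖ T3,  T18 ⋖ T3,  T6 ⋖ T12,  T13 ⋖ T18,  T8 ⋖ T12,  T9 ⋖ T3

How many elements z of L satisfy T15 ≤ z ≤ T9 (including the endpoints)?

8

The interval [T15, T9] = {T11, T12, T15, T16, T17, T6, T8, T9}, which has 8 elements.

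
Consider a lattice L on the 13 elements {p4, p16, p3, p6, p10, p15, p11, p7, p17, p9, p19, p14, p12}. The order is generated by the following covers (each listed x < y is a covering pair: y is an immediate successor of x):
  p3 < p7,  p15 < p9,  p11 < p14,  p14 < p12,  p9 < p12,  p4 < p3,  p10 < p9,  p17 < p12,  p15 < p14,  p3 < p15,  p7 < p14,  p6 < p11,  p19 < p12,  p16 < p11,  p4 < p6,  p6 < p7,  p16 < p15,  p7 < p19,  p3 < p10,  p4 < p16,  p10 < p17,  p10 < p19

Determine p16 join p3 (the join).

Common upper bounds of {p16, p3}: p12, p14, p15, p9.
The least among these is p15.

p15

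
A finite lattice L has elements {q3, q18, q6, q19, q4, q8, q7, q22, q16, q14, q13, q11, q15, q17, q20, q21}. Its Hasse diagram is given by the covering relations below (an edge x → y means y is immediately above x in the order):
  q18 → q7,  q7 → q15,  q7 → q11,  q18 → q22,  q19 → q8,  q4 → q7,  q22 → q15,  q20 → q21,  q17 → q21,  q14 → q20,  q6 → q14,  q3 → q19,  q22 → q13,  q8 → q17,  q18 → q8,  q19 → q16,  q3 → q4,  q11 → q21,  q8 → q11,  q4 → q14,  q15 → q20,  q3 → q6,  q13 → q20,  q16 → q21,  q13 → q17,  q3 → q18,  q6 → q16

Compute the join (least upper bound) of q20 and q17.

q21

Common upper bounds of {q20, q17}: q21.
The least among these is q21.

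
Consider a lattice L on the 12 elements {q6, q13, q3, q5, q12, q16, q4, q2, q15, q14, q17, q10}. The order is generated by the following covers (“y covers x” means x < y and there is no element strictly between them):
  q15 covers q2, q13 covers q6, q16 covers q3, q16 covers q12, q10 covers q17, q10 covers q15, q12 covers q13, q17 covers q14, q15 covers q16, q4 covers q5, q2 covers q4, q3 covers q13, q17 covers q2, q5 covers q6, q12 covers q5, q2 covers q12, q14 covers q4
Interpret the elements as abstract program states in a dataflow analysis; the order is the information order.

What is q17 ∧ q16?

Common lower bounds of {q17, q16}: q12, q13, q5, q6.
The greatest among these is q12.

q12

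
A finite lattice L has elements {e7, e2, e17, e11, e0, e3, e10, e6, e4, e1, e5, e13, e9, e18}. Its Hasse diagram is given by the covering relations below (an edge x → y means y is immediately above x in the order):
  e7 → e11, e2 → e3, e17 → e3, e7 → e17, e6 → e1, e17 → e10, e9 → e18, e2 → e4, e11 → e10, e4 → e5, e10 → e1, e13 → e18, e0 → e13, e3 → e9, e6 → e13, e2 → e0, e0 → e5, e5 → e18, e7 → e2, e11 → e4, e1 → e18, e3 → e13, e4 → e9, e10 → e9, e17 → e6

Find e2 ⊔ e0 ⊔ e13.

Common upper bounds of {e2, e0, e13}: e13, e18.
The least among these is e13.

e13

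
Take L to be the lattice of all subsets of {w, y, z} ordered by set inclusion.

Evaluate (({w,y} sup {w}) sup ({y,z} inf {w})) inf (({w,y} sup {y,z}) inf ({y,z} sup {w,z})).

{w,y} ∨ {w} = {w,y}
{y,z} ∧ {w} = ∅
{w,y} ∨ ∅ = {w,y}
{w,y} ∨ {y,z} = {w,y,z}
{y,z} ∨ {w,z} = {w,y,z}
{w,y,z} ∧ {w,y,z} = {w,y,z}
{w,y} ∧ {w,y,z} = {w,y}

{w,y}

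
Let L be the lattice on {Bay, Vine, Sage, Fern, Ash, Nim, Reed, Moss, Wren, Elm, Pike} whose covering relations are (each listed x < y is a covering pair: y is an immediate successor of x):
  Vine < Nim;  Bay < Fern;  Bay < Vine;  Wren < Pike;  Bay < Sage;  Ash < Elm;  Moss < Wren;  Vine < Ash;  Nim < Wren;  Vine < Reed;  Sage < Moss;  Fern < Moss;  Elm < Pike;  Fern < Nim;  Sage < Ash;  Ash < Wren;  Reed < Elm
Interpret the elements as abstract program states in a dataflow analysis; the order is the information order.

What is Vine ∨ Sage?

Common upper bounds of {Vine, Sage}: Ash, Elm, Pike, Wren.
The least among these is Ash.

Ash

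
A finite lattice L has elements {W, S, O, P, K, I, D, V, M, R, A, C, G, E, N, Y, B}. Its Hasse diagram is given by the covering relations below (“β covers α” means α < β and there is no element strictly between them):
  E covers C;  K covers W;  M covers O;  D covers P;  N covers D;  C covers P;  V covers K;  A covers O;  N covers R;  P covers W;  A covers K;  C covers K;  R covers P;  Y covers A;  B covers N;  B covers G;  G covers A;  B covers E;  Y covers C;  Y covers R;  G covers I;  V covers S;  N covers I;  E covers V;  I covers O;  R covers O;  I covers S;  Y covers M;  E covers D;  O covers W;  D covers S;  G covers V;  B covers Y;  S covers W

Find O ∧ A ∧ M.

Common lower bounds of {O, A, M}: O, W.
The greatest among these is O.

O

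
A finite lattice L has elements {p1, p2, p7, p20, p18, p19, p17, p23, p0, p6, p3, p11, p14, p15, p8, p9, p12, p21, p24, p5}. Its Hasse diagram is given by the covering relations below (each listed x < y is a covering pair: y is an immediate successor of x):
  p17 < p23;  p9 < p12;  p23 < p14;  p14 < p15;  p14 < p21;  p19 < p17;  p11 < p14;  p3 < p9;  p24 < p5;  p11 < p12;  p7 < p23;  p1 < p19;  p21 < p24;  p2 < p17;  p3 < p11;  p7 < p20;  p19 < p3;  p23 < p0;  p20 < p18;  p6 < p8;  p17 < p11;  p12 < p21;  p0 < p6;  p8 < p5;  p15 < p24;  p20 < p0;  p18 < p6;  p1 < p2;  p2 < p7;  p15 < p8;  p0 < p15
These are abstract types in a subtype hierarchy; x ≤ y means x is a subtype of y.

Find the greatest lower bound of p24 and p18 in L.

Common lower bounds of {p24, p18}: p1, p2, p20, p7.
The greatest among these is p20.

p20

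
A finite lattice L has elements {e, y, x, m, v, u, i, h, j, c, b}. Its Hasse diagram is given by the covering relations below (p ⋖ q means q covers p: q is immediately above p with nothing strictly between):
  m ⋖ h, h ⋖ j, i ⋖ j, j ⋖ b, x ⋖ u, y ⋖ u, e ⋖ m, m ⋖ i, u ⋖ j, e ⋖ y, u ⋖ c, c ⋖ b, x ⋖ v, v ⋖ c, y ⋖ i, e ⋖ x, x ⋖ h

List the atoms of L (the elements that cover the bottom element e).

The atoms are exactly the elements that cover e: m, x, y.

m, x, y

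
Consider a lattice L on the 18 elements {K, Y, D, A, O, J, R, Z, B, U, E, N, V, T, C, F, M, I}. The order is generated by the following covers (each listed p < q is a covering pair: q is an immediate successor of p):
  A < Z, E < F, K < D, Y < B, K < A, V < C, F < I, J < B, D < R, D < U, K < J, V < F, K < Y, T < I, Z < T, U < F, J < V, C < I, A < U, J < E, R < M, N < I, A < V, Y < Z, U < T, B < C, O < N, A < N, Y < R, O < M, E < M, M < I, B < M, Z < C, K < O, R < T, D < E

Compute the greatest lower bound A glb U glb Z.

A

Common lower bounds of {A, U, Z}: A, K.
The greatest among these is A.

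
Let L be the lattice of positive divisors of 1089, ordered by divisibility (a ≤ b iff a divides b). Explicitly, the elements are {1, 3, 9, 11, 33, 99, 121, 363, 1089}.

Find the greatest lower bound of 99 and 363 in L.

In the divisibility order, the meet is the greatest common divisor: gcd(99, 363) = 33.

33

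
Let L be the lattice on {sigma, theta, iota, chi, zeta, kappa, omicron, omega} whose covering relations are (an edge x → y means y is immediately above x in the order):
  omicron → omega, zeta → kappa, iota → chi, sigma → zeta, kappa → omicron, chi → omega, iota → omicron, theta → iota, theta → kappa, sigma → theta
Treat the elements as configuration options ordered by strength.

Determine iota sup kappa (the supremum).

omicron

Common upper bounds of {iota, kappa}: omega, omicron.
The least among these is omicron.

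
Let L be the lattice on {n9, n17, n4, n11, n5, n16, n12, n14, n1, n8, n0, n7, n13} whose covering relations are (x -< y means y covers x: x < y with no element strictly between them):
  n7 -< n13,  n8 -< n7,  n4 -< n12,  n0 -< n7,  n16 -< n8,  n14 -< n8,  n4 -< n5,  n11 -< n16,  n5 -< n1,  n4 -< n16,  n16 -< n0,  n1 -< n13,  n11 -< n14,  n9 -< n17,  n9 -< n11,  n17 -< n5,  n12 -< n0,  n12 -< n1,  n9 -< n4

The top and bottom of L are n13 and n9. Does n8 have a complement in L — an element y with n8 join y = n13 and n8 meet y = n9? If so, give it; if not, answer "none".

Need y with n8 ∨ y = n13 and n8 ∧ y = n9.
Checking each element gives: n17.

n17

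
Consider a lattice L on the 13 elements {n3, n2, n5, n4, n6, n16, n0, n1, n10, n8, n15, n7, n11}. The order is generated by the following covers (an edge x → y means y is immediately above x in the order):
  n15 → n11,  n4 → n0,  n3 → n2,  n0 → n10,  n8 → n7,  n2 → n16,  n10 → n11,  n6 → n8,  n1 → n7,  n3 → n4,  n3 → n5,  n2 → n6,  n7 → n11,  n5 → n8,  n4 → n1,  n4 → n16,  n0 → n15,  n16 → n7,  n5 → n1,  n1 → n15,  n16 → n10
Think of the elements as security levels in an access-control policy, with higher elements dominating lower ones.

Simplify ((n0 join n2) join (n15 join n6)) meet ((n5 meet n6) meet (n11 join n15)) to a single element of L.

n3

n0 ∨ n2 = n10
n15 ∨ n6 = n11
n10 ∨ n11 = n11
n5 ∧ n6 = n3
n11 ∨ n15 = n11
n3 ∧ n11 = n3
n11 ∧ n3 = n3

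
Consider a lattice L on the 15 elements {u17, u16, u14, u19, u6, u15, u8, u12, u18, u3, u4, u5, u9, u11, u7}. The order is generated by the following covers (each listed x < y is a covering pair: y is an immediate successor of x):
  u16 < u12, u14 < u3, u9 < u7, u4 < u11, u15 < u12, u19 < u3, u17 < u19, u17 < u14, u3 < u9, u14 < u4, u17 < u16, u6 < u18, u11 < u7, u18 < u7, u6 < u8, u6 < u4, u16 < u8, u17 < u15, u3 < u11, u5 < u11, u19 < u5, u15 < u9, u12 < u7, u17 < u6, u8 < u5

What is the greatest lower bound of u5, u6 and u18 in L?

Common lower bounds of {u5, u6, u18}: u17, u6.
The greatest among these is u6.

u6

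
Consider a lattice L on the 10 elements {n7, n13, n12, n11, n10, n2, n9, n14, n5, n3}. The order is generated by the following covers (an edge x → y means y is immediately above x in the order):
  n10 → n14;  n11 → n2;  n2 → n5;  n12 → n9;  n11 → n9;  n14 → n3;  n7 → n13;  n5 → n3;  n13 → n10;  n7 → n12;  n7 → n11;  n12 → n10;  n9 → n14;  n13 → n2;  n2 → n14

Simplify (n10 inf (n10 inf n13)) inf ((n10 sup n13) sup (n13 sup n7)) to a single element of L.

n10 ∧ n13 = n13
n10 ∧ n13 = n13
n10 ∨ n13 = n10
n13 ∨ n7 = n13
n10 ∨ n13 = n10
n13 ∧ n10 = n13

n13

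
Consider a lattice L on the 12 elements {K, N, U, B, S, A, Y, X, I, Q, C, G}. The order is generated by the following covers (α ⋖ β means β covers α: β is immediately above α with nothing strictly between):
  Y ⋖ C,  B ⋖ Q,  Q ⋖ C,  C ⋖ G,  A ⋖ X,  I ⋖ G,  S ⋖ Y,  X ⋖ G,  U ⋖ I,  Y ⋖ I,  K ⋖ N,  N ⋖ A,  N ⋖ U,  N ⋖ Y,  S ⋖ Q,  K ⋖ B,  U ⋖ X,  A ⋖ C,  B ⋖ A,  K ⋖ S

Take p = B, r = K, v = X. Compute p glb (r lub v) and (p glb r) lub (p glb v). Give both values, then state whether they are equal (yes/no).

B; B; yes

r lub v = X, so p glb (r lub v) = B glb X = B.
p glb r = K and p glb v = B, so (p glb r) lub (p glb v) = K lub B = B.
Equal: yes.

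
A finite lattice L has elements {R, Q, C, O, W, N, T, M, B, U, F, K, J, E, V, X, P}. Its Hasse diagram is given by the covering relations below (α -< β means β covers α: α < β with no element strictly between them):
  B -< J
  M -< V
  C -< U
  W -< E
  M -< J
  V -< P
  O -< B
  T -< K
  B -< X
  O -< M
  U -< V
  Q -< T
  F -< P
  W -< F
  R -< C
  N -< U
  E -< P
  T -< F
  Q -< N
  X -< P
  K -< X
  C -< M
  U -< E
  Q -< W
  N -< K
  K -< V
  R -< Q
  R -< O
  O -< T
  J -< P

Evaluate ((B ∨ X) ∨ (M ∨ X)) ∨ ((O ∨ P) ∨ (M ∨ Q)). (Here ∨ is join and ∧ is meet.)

B ∨ X = X
M ∨ X = P
X ∨ P = P
O ∨ P = P
M ∨ Q = V
P ∨ V = P
P ∨ P = P

P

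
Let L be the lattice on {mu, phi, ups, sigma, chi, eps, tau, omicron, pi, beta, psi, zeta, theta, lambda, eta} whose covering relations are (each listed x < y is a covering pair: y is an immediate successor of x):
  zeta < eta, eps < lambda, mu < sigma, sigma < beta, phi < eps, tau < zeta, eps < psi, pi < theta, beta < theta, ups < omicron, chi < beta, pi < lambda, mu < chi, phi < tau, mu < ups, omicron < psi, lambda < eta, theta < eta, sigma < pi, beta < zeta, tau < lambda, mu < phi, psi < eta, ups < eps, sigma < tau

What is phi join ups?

Common upper bounds of {phi, ups}: eps, eta, lambda, psi.
The least among these is eps.

eps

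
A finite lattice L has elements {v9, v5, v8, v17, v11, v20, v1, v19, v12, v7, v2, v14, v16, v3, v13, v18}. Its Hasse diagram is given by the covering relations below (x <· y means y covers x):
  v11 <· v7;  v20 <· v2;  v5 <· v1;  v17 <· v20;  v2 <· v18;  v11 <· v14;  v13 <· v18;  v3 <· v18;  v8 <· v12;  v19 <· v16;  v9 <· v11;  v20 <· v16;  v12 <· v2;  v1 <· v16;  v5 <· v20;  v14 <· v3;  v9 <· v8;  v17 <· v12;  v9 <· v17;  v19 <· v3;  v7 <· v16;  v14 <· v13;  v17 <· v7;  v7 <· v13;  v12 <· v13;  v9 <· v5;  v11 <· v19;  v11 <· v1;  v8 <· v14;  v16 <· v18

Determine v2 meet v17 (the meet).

v17

Common lower bounds of {v2, v17}: v17, v9.
The greatest among these is v17.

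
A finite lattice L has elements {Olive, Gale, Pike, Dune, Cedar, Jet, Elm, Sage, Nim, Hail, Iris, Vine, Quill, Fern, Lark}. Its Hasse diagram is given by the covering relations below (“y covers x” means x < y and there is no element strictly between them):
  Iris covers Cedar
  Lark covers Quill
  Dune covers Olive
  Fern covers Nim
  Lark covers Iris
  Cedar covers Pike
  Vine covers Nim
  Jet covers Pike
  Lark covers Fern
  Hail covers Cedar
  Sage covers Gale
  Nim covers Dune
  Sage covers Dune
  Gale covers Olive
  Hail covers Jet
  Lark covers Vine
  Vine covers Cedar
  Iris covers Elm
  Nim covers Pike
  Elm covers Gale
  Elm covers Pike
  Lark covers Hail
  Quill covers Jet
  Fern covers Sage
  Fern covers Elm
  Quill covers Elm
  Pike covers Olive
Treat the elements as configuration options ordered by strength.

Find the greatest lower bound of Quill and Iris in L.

Common lower bounds of {Quill, Iris}: Elm, Gale, Olive, Pike.
The greatest among these is Elm.

Elm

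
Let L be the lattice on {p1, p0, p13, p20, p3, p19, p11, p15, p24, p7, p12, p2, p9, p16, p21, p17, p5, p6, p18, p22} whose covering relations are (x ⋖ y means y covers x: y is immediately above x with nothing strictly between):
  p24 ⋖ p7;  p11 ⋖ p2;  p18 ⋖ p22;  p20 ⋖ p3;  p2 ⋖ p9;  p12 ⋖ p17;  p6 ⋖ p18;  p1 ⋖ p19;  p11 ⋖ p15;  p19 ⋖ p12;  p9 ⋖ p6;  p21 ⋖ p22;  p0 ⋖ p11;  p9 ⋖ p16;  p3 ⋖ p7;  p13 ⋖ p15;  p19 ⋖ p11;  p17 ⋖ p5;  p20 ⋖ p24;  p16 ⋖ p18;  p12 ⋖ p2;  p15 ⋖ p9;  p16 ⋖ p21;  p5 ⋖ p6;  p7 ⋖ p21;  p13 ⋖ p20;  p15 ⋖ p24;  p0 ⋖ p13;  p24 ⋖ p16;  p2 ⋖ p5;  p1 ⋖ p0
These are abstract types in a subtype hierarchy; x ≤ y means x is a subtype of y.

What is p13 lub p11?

p15

Common upper bounds of {p13, p11}: p15, p16, p18, p21, p22, p24, p6, p7, p9.
The least among these is p15.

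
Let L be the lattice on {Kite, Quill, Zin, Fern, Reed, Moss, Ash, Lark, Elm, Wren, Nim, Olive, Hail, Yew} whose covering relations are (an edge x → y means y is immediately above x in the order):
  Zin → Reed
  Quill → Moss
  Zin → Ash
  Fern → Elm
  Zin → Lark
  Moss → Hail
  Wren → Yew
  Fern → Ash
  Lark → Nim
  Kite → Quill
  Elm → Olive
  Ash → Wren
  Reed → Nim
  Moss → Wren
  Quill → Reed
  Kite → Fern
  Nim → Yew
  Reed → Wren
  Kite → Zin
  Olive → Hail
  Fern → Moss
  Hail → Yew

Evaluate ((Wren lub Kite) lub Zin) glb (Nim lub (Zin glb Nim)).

Wren ∨ Kite = Wren
Wren ∨ Zin = Wren
Zin ∧ Nim = Zin
Nim ∨ Zin = Nim
Wren ∧ Nim = Reed

Reed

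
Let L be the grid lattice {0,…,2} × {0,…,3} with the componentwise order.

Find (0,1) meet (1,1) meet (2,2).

In a product of chains, the meet is componentwise min, giving (0,1).

(0,1)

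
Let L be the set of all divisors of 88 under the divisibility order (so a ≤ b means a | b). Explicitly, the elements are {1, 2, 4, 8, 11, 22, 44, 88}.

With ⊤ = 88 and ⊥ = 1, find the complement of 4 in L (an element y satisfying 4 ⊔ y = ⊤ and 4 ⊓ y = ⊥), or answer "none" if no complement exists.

none

For every candidate y, either 4 ∨ y ≠ 88 or 4 ∧ y ≠ 1; no complement exists.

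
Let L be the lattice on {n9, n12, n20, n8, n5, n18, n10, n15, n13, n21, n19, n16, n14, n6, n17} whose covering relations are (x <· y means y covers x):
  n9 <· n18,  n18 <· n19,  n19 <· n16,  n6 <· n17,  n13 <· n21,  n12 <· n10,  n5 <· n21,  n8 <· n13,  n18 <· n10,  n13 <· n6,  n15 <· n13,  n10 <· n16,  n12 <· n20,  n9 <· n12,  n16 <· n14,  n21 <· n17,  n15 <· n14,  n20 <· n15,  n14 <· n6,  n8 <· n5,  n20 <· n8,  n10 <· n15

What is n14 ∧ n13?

n15

Common lower bounds of {n14, n13}: n10, n12, n15, n18, n20, n9.
The greatest among these is n15.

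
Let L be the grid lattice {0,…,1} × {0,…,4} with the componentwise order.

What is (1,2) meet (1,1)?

In a product of chains, the meet is componentwise min, giving (1,1).

(1,1)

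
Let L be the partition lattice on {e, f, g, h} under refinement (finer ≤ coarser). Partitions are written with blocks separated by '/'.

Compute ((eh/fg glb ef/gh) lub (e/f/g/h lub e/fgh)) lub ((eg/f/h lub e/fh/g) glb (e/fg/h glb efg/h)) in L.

e/fgh

eh/fg ∧ ef/gh = e/f/g/h
e/f/g/h ∨ e/fgh = e/fgh
e/f/g/h ∨ e/fgh = e/fgh
eg/f/h ∨ e/fh/g = eg/fh
e/fg/h ∧ efg/h = e/fg/h
eg/fh ∧ e/fg/h = e/f/g/h
e/fgh ∨ e/f/g/h = e/fgh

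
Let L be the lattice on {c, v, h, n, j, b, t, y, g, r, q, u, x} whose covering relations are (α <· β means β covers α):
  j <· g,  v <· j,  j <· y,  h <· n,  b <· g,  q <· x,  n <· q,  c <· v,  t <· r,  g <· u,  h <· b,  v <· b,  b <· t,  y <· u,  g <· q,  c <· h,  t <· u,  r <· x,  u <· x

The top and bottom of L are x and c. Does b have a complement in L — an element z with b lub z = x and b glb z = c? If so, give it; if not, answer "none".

For every candidate z, either b ∨ z ≠ x or b ∧ z ≠ c; no complement exists.

none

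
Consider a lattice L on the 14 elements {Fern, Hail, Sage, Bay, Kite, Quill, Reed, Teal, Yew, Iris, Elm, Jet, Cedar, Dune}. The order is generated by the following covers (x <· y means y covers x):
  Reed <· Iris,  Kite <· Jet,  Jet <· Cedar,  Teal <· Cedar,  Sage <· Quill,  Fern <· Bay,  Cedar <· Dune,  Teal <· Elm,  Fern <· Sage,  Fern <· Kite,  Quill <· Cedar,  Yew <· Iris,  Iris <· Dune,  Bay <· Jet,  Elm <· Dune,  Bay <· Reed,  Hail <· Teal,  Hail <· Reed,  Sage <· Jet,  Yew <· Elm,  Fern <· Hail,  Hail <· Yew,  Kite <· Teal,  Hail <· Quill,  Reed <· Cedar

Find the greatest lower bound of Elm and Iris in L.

Yew

Common lower bounds of {Elm, Iris}: Fern, Hail, Yew.
The greatest among these is Yew.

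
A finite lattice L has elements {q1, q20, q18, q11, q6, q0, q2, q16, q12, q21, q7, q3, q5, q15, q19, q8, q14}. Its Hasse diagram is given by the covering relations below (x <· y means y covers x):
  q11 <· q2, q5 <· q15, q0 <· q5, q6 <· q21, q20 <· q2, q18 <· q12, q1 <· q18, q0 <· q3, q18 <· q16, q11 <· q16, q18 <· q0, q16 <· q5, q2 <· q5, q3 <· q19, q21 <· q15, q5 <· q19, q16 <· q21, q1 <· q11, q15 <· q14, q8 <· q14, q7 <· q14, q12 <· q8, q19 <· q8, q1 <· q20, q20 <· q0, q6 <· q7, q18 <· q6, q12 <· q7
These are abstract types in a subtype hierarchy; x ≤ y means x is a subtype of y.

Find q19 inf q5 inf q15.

Common lower bounds of {q19, q5, q15}: q0, q1, q11, q16, q18, q2, q20, q5.
The greatest among these is q5.

q5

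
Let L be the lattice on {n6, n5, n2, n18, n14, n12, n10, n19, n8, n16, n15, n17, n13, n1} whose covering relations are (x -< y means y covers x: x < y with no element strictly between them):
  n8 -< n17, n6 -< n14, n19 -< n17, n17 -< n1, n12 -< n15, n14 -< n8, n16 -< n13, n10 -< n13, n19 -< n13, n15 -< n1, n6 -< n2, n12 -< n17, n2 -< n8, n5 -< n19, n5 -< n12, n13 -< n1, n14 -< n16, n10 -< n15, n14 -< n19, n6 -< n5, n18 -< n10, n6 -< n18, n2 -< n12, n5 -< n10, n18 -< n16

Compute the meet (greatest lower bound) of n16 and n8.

n14

Common lower bounds of {n16, n8}: n14, n6.
The greatest among these is n14.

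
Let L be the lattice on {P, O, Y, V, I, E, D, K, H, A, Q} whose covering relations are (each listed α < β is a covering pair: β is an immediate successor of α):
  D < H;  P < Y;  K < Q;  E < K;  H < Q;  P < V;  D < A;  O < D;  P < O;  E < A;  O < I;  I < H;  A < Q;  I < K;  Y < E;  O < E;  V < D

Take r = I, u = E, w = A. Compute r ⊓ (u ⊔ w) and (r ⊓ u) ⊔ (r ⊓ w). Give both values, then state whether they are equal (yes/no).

O; O; yes

u ⊔ w = A, so r ⊓ (u ⊔ w) = I ⊓ A = O.
r ⊓ u = O and r ⊓ w = O, so (r ⊓ u) ⊔ (r ⊓ w) = O ⊔ O = O.
Equal: yes.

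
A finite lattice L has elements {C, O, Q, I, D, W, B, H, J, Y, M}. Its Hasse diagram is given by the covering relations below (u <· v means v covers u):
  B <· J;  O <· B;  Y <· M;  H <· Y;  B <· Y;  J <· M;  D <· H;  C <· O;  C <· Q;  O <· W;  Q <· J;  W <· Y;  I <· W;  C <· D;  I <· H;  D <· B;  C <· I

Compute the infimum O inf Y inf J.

Common lower bounds of {O, Y, J}: C, O.
The greatest among these is O.

O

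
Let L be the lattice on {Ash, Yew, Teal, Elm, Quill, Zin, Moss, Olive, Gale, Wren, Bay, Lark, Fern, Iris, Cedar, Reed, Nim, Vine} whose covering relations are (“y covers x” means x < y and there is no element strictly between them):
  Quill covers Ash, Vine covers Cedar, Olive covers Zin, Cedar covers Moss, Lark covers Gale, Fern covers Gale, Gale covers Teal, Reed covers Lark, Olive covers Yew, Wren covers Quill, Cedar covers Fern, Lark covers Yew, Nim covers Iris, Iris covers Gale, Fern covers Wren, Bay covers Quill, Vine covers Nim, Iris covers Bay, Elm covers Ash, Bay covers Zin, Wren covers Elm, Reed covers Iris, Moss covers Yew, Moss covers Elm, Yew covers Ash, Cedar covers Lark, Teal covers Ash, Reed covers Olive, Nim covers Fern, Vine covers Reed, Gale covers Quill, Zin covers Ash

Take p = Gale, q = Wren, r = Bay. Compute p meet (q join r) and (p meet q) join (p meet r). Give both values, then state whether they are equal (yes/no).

q join r = Nim, so p meet (q join r) = Gale meet Nim = Gale.
p meet q = Quill and p meet r = Quill, so (p meet q) join (p meet r) = Quill join Quill = Quill.
Equal: no.

Gale; Quill; no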